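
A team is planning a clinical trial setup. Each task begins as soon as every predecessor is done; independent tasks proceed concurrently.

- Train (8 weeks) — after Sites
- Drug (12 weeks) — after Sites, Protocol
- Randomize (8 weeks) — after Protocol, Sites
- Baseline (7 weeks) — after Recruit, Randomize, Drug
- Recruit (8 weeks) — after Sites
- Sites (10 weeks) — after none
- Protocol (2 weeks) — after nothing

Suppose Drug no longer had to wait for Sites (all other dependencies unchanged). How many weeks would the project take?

Original critical path: Sites→Drug→Baseline = 10+12+7 = 29 ⇒ 29 weeks.
Without Sites→Drug, Drug's earliest start moves from 10 to 2.
New critical path: Sites→Recruit→Baseline = 10+8+7 = 25 ⇒ 25 weeks.

25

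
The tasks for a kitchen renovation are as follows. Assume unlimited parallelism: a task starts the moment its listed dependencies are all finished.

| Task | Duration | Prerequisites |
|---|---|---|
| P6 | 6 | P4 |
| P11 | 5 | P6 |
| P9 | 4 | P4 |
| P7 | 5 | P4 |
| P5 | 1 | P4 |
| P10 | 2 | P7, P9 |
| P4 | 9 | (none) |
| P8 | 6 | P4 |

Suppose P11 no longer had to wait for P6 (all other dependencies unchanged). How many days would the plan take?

16

Original critical path: P4→P6→P11 = 9+6+5 = 20 ⇒ 20 days.
Without P6→P11, P11's earliest start moves from 15 to 0.
After: P4→P7→P10 = 9+5+2 = 16 → 16 days.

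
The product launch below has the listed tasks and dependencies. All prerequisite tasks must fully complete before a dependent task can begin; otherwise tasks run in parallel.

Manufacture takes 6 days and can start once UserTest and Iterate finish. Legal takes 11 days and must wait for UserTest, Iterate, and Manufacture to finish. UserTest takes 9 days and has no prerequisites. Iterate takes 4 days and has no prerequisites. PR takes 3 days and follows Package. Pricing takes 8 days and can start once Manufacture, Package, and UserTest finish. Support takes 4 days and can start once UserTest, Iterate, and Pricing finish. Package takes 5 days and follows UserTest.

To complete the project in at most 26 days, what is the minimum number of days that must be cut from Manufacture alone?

Current finish: 27 days; target: 26.
Manufacture is on every critical path, so each day cut from Manufacture cuts the finish by one (this holds down to a finish of 26).
Need 27 − 26 = 1 day off Manufacture → Manufacture becomes 5 days, finish becomes 26.

1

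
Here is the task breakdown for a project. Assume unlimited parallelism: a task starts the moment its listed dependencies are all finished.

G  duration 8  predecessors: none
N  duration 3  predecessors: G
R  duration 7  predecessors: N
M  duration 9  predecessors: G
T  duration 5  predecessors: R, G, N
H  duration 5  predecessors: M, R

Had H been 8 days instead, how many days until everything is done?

26

Actual critical path: G→N→R→H = 8+3+7+5 = 23 ⇒ 23 days.
H is on the critical path; changing it to 8 makes that path 26 days.
The critical path is still G→N→R→H; finish is now 26 days.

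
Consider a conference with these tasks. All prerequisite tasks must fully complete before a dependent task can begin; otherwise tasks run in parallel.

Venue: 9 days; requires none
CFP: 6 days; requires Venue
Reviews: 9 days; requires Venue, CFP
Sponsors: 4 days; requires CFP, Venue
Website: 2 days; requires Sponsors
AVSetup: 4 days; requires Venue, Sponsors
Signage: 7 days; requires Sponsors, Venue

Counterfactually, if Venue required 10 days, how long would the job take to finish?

Baseline: Venue→CFP→Sponsors→Signage = 9+6+4+7 = 26 → 26 days.
Venue lies on that path, so at 10 days the path becomes 27 days.
The critical path is still Venue→CFP→Sponsors→Signage; finish is now 27 days.

27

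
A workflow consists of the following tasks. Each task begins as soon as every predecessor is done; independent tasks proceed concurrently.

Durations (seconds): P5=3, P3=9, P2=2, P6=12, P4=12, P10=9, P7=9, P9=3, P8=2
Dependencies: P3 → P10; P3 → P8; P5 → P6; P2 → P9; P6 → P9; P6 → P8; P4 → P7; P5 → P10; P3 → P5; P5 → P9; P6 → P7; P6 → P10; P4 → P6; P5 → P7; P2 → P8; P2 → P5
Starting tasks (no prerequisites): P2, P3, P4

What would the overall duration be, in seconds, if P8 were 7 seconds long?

33

The binding path is P3→P5→P6→P7 = 9+3+12+9 = 33; finish at 33 seconds.
P8 has 7 seconds of float (longest path through it is 26).
The critical path is still P3→P5→P6→P7; finish is now 33 seconds.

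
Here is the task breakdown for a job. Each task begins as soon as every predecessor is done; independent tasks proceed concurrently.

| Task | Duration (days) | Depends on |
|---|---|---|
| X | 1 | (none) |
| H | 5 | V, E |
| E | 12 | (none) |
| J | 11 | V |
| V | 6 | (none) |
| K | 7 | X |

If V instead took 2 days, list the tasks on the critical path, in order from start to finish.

E, H

The binding path is V→J = 6+11 = 17; finish at 17 days.
V is on the critical path; changing it to 2 makes that path 13 days.
The binding chain switches to E→H = 12+5 = 17; finish 17 days.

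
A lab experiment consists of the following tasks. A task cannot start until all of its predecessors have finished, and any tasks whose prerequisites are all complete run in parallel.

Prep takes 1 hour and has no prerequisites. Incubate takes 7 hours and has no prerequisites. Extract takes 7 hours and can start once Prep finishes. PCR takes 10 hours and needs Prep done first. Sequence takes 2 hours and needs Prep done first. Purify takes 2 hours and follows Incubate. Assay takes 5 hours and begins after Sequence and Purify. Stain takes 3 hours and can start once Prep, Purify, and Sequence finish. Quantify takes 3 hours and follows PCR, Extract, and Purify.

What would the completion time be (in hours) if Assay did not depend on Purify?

Before: longest chain Prep→PCR→Quantify = 1+10+3 = 14, finish 14.
Without Purify→Assay, Assay's earliest start moves from 9 to 3.
New critical path: Prep→PCR→Quantify = 1+10+3 = 14 ⇒ 14 hours.

14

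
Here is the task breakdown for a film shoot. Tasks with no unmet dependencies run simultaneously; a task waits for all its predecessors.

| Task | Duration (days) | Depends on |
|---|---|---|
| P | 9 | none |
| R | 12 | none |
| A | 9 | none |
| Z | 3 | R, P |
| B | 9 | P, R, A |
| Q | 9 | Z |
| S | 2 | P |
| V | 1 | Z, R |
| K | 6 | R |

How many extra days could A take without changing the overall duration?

Critical path: R→Z→Q = 12+3+9 = 24, so the finish is 24 days.
The longest chain containing A totals 18 days.
Slack of A = 6 − 0 = 6 days.

6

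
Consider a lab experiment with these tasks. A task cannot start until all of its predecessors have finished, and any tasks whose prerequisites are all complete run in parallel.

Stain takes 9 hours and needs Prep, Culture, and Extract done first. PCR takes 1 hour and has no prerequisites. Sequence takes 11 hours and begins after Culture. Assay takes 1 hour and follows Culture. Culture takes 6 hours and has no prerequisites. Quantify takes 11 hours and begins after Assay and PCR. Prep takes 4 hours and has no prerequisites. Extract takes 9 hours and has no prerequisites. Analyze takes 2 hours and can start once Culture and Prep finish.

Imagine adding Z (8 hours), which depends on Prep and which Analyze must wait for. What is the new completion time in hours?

18

Originally the schedule takes 18 hours.
With Z inserted, Analyze now waits for max(Culture, Prep, Z).
New critical path: Culture→Assay→Quantify = 6+1+11 = 18 ⇒ 18 hours.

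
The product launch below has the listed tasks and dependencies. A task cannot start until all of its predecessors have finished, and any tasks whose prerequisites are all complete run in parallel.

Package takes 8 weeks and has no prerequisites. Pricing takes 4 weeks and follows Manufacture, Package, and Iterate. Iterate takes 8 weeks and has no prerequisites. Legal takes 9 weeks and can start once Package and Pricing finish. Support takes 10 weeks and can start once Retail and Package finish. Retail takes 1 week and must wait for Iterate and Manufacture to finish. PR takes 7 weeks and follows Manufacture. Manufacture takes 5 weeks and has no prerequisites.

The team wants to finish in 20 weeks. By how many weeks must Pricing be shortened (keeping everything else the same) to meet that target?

Current finish: 21 weeks; target: 20.
Pricing is on every critical path, so each week cut from Pricing cuts the finish by one (this holds down to a finish of 19).
Need 21 − 20 = 1 week off Pricing → Pricing becomes 3 weeks, finish becomes 20.

1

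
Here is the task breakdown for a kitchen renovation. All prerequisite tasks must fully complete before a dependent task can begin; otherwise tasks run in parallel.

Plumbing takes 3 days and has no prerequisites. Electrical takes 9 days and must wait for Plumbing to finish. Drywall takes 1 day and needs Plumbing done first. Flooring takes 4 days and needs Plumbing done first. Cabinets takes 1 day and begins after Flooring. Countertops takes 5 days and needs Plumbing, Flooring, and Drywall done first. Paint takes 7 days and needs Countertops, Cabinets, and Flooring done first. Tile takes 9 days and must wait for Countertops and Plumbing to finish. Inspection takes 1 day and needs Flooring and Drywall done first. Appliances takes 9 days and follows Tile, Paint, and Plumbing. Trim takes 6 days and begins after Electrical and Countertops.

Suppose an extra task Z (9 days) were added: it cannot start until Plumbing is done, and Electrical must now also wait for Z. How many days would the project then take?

Originally the project takes 30 days.
With Z inserted, Electrical now waits for max(Plumbing, Z).
New critical path: Plumbing→Flooring→Countertops→Tile→Appliances = 3+4+5+9+9 = 30 ⇒ 30 days.

30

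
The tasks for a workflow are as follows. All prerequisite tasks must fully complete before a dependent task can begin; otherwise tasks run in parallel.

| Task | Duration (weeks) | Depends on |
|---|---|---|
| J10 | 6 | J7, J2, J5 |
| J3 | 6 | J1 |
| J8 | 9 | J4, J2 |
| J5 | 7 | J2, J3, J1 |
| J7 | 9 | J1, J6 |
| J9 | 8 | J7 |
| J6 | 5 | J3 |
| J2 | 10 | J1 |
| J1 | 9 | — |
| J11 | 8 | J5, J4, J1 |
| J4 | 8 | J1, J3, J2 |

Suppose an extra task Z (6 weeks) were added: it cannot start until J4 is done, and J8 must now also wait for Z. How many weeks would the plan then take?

Originally the plan takes 37 weeks.
With Z inserted, J8 now waits for max(J4, J2, Z).
New critical path: J1→J2→J4→Z→J8 = 9+10+8+6+9 = 42 ⇒ 42 weeks.

42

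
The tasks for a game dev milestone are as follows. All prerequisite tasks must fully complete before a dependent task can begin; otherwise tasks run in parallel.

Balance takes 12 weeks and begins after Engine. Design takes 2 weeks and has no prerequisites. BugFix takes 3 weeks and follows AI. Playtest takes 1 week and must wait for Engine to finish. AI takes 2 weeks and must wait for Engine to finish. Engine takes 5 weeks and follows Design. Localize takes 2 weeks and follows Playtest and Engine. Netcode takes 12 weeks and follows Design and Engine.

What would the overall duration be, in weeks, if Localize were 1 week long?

19

The binding path is Design→Engine→Netcode = 2+5+12 = 19; finish at 19 weeks.
Localize has 9 weeks of float (longest path through it is 10).
The critical path is still Design→Engine→Netcode; finish is now 19 weeks.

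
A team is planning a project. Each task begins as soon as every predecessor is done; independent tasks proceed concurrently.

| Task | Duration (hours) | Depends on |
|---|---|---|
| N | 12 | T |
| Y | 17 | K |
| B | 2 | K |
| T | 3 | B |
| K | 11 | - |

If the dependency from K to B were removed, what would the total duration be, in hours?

28

Before: longest chain K→B→T→N = 11+2+3+12 = 28, finish 28.
Without K→B, B's earliest start moves from 11 to 0.
New critical path: K→Y = 11+17 = 28 ⇒ 28 hours.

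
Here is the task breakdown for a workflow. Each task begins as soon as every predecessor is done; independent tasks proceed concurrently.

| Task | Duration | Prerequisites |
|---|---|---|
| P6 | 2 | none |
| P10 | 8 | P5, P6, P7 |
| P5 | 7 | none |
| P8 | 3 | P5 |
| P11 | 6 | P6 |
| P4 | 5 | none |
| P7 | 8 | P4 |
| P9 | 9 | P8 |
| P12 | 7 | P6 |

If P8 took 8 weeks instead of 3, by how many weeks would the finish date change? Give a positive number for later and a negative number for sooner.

3

The binding path is P4→P7→P10 = 5+8+8 = 21; finish at 21 weeks.
P8 has 2 weeks of float (longest path through it is 19).
Now P5→P8→P9 = 7+8+9 = 24 is longest, so the finish becomes 24 weeks.
Change in finish: 24 − 21 = +3 weeks.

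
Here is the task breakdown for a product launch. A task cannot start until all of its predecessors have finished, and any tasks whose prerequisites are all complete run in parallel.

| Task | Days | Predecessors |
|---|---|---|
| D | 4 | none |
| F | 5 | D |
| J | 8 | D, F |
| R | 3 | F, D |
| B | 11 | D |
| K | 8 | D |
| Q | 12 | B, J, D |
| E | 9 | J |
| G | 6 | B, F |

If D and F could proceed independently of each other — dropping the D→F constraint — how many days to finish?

Original critical path: D→F→J→Q = 4+5+8+12 = 29 ⇒ 29 days.
Without D→F, F's earliest start moves from 4 to 0.
The longest chain is now D→B→Q = 4+11+12 = 27, so the product launch takes 27 days.

27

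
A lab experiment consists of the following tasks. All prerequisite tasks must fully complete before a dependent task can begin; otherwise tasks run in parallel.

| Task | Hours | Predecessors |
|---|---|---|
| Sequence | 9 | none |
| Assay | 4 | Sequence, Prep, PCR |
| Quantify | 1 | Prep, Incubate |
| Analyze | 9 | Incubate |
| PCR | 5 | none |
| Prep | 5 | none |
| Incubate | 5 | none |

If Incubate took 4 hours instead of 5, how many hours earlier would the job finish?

1

As given, the longest chain is Incubate→Analyze = 5+9 = 14, so the finish is 14 hours.
Incubate is on the critical path; changing it to 4 makes that path 13 hours.
No other chain overtakes it, so the finish is 13 hours.
Change in finish: 13 − 14 = -1 hours.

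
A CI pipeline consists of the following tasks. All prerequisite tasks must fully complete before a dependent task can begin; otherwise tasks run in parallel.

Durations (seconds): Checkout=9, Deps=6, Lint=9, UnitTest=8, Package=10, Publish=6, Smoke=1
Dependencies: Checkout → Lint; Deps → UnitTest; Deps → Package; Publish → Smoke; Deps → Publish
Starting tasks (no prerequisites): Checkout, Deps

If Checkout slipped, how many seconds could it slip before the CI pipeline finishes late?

0

The longest chain is Checkout→Lint = 9+9 = 18; overall finish 18 seconds.
The longest chain containing Checkout totals 18 seconds.
So Checkout can slip 9 − 9 = 0 seconds.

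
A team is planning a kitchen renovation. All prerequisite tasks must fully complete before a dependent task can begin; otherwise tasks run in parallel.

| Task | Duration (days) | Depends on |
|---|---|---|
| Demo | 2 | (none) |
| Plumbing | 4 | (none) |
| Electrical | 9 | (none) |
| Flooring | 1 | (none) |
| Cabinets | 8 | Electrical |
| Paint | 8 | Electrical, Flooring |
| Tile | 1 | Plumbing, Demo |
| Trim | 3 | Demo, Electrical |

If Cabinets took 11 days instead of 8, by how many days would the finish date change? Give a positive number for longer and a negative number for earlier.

Baseline: Electrical→Cabinets = 9+8 = 17 → 17 days.
Cabinets lies on that path, so at 11 days the path becomes 20 days.
No other chain overtakes it, so the finish is 20 days.
Change in finish: 20 − 17 = +3 days.

3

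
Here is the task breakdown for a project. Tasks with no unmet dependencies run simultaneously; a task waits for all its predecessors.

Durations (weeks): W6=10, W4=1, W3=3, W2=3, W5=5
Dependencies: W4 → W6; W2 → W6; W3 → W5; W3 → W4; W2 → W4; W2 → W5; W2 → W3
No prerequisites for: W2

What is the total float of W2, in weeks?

The longest chain is W2→W3→W4→W6 = 3+3+1+10 = 17; overall finish 17 weeks.
The longest chain containing W2 totals 17 weeks.
Float = 17 − 17 = 0.

0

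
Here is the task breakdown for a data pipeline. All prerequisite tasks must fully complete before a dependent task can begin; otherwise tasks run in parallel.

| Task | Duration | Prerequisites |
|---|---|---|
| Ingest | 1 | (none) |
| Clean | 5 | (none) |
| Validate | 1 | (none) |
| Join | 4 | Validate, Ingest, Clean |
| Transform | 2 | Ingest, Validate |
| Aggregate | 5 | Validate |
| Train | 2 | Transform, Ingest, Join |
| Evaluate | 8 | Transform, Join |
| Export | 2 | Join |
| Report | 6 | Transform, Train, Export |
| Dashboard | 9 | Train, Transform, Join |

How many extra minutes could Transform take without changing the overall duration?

6

The longest chain is Clean→Join→Train→Dashboard = 5+4+2+9 = 20; overall finish 20 minutes.
Longest path through Transform: 14 minutes (earliest finish 3, latest finish 9).
Float = 20 − 14 = 6.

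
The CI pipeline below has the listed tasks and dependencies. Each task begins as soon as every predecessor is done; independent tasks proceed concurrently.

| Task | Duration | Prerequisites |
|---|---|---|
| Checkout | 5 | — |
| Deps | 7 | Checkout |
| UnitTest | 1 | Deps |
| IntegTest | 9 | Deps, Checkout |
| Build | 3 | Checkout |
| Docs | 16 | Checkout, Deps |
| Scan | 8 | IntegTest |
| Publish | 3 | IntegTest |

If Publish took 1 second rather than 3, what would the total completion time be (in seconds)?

29

The binding path is Checkout→Deps→IntegTest→Scan = 5+7+9+8 = 29; finish at 29 seconds.
Publish has 5 seconds of float (longest path through it is 24).
The critical path is still Checkout→Deps→IntegTest→Scan; finish is now 29 seconds.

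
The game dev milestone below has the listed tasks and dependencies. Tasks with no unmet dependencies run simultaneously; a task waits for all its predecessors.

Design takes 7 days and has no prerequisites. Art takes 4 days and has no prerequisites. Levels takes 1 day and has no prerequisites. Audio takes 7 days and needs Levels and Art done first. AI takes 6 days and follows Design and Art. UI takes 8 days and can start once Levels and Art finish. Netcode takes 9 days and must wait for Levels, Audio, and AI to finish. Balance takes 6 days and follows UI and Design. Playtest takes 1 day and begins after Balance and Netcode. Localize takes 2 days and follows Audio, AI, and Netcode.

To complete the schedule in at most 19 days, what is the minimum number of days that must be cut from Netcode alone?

5

Current finish: 24 days; target: 19.
Netcode is on every critical path, so each day cut from Netcode cuts the finish by one (this holds down to a finish of 19).
Need 24 − 19 = 5 days off Netcode → Netcode becomes 4 days, finish becomes 19.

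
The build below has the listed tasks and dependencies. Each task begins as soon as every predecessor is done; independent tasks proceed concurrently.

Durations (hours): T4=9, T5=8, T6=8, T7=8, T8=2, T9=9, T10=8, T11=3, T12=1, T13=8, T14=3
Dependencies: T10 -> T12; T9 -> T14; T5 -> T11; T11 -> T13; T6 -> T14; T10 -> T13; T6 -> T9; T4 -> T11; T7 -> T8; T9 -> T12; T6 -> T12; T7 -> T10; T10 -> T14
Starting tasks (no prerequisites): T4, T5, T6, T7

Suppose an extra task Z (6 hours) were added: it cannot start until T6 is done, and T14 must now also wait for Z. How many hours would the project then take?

24

Originally the project takes 24 hours.
With Z inserted, T14 now waits for max(T10, T6, T9, Z).
New critical path: T7→T10→T13 = 8+8+8 = 24 ⇒ 24 hours.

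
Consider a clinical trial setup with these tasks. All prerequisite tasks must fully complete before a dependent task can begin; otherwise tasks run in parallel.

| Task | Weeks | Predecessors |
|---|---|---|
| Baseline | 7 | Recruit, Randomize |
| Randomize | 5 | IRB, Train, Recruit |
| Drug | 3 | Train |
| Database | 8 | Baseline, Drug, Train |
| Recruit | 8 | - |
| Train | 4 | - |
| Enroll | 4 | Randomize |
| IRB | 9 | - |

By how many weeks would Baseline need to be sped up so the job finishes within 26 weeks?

Current finish: 29 weeks; target: 26.
Baseline is on every critical path, so each week cut from Baseline cuts the finish by one (this holds down to a finish of 23).
Need 29 − 26 = 3 weeks off Baseline → Baseline becomes 4 weeks, finish becomes 26.

3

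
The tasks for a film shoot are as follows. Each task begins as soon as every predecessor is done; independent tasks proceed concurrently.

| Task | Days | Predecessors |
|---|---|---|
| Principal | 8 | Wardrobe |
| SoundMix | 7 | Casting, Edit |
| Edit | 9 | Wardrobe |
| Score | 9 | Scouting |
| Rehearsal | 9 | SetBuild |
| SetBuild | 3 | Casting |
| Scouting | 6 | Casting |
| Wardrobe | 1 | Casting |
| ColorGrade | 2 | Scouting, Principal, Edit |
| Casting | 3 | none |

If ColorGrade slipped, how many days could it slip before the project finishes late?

Critical path: Casting→Wardrobe→Edit→SoundMix = 3+1+9+7 = 20, so the finish is 20 days.
The longest chain containing ColorGrade totals 15 days.
So ColorGrade can slip 20 − 15 = 5 days.

5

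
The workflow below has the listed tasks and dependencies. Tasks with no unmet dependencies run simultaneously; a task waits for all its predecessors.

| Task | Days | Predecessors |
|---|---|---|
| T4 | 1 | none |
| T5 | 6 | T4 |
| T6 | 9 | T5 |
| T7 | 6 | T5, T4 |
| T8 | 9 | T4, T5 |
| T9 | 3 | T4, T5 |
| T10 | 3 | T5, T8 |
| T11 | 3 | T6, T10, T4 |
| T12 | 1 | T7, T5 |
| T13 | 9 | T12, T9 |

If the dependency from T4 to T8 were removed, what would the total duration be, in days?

Before: longest chain T4→T5→T7→T12→T13 = 1+6+6+1+9 = 23, finish 23.
Dropping T4→T8 doesn't change T8's earliest start (7); another predecessor still binds.
New critical path: T4→T5→T7→T12→T13 = 1+6+6+1+9 = 23 ⇒ 23 days.

23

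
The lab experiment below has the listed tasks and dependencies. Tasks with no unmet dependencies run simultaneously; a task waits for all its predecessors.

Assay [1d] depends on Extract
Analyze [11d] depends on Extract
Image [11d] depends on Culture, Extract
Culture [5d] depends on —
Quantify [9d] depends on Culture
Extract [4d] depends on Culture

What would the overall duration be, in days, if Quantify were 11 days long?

20

Critical path before the change: Culture→Extract→Analyze = 5+4+11 = 20 giving 20 days.
Quantify is off the critical path — its longest chain is 14 days, giving 6 of slack.
The critical path is still Culture→Extract→Analyze; finish is now 20 days.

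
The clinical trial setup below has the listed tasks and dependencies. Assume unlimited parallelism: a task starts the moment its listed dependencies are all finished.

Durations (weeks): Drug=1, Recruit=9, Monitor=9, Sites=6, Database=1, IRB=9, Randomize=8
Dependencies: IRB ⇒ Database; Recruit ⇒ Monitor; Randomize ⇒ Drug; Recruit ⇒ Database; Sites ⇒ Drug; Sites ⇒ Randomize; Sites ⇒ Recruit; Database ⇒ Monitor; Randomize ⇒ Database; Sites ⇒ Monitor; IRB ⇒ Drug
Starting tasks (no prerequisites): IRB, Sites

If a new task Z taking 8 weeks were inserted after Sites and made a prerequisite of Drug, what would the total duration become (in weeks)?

Originally the job takes 25 weeks.
With Z inserted, Drug now waits for max(IRB, Randomize, Sites, Z).
New critical path: Sites→Recruit→Database→Monitor = 6+9+1+9 = 25 ⇒ 25 weeks.

25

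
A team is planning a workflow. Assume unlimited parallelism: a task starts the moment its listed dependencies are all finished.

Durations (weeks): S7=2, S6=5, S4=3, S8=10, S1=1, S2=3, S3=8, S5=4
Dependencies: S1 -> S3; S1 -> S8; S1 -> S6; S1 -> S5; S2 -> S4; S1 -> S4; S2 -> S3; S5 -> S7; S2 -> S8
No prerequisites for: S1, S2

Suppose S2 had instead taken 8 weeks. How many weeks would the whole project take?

The binding path is S2→S8 = 3+10 = 13; finish at 13 weeks.
S2 is on the critical path; changing it to 8 makes that path 18 weeks.
No other chain overtakes it, so the finish is 18 weeks.

18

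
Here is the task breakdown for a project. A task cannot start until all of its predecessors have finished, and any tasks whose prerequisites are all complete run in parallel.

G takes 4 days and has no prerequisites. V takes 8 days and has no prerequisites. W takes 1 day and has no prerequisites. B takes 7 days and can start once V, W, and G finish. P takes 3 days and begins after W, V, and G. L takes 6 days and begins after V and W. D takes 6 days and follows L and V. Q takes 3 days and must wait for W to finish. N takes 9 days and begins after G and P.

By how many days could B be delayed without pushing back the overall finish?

V→P→N = 8+3+9 = 20 sets the makespan at 20 days.
B finishes as early as 15 and must finish by 20.
Float = 20 − 15 = 5.

5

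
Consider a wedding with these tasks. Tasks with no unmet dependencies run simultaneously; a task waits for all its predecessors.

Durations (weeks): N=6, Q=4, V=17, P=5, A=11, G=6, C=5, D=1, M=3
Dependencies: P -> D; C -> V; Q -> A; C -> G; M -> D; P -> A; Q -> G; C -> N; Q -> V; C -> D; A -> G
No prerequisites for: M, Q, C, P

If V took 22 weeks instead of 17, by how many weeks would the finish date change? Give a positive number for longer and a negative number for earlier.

The binding path is C→V = 5+17 = 22; finish at 22 weeks.
Since V is critical, the +5 change carries straight to that chain (now 27 weeks).
The critical path is still C→V; finish is now 27 weeks.
Change in finish: 27 − 22 = +5 weeks.

5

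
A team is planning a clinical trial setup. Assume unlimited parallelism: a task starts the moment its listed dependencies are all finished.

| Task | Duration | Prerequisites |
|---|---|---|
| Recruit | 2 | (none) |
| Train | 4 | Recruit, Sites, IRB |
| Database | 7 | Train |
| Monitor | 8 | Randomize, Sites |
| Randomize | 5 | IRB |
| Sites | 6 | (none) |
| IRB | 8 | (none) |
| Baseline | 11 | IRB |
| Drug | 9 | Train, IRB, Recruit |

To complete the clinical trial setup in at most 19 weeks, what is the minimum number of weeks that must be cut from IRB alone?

Current finish: 21 weeks; target: 19.
IRB is on every critical path, so each week cut from IRB cuts the finish by one (this holds down to a finish of 19).
Need 21 − 19 = 2 weeks off IRB → IRB becomes 6 weeks, finish becomes 19.

2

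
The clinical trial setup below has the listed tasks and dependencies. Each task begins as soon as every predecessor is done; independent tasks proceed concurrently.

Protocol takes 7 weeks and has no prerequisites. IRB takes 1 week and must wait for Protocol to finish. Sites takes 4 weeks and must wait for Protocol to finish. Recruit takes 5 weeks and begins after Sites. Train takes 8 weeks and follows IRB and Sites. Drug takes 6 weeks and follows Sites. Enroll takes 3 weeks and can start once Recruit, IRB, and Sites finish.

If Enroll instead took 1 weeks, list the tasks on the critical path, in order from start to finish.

As given, the longest chain is Protocol→Sites→Recruit→Enroll = 7+4+5+3 = 19, so the finish is 19 weeks.
Since Enroll is critical, the -2 change carries straight to that chain (now 17 weeks).
Now Protocol→Sites→Train = 7+4+8 = 19 is longest, so the finish becomes 19 weeks.

Protocol, Sites, Train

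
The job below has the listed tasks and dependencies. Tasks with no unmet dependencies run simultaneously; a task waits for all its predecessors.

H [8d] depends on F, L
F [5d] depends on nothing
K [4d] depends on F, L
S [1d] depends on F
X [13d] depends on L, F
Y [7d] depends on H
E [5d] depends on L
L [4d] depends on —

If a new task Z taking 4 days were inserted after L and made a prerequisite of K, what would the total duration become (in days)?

Originally the job takes 20 days.
With Z inserted, K now waits for max(F, L, Z).
New critical path: F→H→Y = 5+8+7 = 20 ⇒ 20 days.

20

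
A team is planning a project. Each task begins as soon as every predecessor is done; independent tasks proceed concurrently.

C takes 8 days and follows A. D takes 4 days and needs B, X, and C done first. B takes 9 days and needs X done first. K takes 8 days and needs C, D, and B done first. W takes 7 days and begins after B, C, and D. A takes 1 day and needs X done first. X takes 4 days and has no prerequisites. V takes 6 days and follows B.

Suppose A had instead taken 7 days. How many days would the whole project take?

As given, the longest chain is X→A→C→D→K = 4+1+8+4+8 = 25, so the finish is 25 days.
A is on the critical path; changing it to 7 makes that path 31 days.
The critical path is still X→A→C→D→K; finish is now 31 days.

31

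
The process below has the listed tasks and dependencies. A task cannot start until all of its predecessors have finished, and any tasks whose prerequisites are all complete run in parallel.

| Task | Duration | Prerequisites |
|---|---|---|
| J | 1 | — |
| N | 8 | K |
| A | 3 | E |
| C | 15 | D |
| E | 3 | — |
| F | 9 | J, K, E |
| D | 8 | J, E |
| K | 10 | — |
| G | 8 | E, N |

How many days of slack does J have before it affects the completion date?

2

Critical path: K→N→G = 10+8+8 = 26, so the finish is 26 days.
The longest chain containing J totals 24 days.
Float = 26 − 24 = 2.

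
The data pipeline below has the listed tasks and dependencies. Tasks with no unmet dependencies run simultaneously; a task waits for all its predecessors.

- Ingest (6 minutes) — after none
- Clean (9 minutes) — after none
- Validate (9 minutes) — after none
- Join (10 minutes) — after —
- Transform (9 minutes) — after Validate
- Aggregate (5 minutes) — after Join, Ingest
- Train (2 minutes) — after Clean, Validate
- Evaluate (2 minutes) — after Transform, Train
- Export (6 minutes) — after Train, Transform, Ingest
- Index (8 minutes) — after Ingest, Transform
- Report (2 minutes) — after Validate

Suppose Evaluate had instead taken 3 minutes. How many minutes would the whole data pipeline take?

As given, the longest chain is Validate→Transform→Index = 9+9+8 = 26, so the finish is 26 minutes.
Evaluate has 6 minutes of float (longest path through it is 20).
The critical path is still Validate→Transform→Index; finish is now 26 minutes.

26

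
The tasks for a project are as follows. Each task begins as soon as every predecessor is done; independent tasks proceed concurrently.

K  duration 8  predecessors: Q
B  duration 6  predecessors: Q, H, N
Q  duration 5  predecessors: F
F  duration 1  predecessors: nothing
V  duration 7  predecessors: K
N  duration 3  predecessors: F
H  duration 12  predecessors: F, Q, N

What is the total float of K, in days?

3

Critical path: F→Q→H→B = 1+5+12+6 = 24, so the finish is 24 days.
Longest path through K: 21 days (earliest finish 14, latest finish 17).
So K can slip 17 − 14 = 3 days.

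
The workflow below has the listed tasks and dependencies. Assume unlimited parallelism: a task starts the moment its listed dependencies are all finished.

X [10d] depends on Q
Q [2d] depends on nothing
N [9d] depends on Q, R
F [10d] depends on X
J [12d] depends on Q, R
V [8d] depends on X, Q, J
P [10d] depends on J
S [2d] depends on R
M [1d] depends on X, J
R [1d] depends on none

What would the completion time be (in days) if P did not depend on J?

Original critical path: Q→J→P = 2+12+10 = 24 ⇒ 24 days.
Without J→P, P's earliest start moves from 14 to 0.
The longest chain is now Q→X→F = 2+10+10 = 22, so the schedule takes 22 days.

22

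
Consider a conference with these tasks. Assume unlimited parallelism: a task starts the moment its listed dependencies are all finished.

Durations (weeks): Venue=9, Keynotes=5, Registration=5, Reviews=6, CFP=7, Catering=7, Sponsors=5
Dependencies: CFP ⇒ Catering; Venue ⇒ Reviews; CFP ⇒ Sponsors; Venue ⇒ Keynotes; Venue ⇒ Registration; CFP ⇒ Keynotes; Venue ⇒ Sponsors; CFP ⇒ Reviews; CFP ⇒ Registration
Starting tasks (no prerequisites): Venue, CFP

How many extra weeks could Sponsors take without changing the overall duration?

1

The longest chain is Venue→Reviews = 9+6 = 15; overall finish 15 weeks.
Longest path through Sponsors: 14 weeks (earliest finish 14, latest finish 15).
Float = 15 − 14 = 1.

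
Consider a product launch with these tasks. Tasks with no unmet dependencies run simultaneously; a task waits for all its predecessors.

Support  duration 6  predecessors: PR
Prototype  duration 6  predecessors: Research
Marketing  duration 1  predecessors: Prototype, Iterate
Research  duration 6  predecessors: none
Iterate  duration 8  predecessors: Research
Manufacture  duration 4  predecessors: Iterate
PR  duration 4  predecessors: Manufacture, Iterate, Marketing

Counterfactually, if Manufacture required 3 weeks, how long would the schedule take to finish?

27

As given, the longest chain is Research→Iterate→Manufacture→PR→Support = 6+8+4+4+6 = 28, so the finish is 28 weeks.
Manufacture is on the critical path; changing it to 3 makes that path 27 weeks.
No other chain overtakes it, so the finish is 27 weeks.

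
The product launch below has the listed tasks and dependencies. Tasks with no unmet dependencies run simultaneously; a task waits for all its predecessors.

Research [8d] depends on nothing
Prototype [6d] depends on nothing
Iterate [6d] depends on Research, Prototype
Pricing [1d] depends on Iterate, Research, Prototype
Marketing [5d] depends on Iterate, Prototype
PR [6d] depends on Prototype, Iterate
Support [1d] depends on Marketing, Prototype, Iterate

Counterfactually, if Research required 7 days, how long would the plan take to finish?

As given, the longest chain is Research→Iterate→Marketing→Support = 8+6+5+1 = 20, so the finish is 20 days.
Research is on the critical path; changing it to 7 makes that path 19 days.
The critical path is still Research→Iterate→Marketing→Support; finish is now 19 days.

19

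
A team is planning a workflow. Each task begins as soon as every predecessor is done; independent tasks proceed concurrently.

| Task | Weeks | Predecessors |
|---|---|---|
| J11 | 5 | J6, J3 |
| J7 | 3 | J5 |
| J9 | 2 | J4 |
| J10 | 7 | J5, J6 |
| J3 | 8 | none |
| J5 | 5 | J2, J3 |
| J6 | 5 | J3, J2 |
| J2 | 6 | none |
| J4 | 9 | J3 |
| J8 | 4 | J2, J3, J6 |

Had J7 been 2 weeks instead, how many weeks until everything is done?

20

Actual critical path: J3→J5→J10 = 8+5+7 = 20 ⇒ 20 weeks.
J7 is off the critical path — its longest chain is 16 weeks, giving 4 of slack.
The critical path is still J3→J5→J10; finish is now 20 weeks.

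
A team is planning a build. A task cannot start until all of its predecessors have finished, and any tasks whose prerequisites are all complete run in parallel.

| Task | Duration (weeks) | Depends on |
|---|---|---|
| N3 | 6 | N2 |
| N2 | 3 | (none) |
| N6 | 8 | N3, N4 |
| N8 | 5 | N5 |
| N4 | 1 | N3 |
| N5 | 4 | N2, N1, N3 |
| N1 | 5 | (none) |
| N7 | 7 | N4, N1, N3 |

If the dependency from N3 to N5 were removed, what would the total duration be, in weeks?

18

With the dependency in place, N2→N3→N4→N6 = 3+6+1+8 = 18 sets the finish at 18 weeks.
Without N3→N5, N5's earliest start moves from 9 to 5.
The longest chain is now N2→N3→N4→N6 = 3+6+1+8 = 18, so the build takes 18 weeks.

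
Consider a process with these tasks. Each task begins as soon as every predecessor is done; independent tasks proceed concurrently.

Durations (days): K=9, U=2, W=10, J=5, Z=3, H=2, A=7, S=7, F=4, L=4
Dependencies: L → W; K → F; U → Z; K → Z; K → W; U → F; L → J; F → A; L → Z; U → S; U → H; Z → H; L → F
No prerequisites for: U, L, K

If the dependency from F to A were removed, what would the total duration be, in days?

19

Original critical path: K→F→A = 9+4+7 = 20 ⇒ 20 days.
Without F→A, A's earliest start moves from 13 to 0.
New critical path: K→W = 9+10 = 19 ⇒ 19 days.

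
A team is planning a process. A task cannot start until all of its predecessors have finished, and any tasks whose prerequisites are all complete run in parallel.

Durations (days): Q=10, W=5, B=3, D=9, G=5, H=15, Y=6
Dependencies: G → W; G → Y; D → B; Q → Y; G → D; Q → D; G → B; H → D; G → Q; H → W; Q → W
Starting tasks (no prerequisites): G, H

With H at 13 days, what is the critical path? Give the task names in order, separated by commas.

G, Q, D, B

Actual critical path: H→D→B = 15+9+3 = 27 ⇒ 27 days.
H is on the critical path; changing it to 13 makes that path 25 days.
New critical path: G→Q→D→B = 5+10+9+3 = 27 ⇒ 27 days.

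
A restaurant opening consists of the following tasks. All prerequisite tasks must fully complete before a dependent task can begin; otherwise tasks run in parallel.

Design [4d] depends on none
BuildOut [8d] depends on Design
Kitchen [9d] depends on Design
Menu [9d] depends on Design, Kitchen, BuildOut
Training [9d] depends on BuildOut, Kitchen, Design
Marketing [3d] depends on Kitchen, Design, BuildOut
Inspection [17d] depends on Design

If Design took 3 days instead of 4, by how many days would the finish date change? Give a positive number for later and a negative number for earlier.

-1

The binding path is Design→Kitchen→Menu = 4+9+9 = 22; finish at 22 days.
Since Design is critical, the -1 change carries straight to that chain (now 21 days).
No other chain overtakes it, so the finish is 21 days.
Change in finish: 21 − 22 = -1 days.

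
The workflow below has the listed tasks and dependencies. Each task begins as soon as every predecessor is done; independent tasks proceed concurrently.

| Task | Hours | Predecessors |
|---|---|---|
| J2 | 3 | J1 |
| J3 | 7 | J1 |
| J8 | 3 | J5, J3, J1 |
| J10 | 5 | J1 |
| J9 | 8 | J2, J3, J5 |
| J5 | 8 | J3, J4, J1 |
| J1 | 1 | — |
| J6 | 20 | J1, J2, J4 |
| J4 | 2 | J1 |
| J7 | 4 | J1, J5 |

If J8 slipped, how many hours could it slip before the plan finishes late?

5

The longest chain is J1→J2→J6 = 1+3+20 = 24; overall finish 24 hours.
Longest path through J8: 19 hours (earliest finish 19, latest finish 24).
So J8 can slip 24 − 19 = 5 hours.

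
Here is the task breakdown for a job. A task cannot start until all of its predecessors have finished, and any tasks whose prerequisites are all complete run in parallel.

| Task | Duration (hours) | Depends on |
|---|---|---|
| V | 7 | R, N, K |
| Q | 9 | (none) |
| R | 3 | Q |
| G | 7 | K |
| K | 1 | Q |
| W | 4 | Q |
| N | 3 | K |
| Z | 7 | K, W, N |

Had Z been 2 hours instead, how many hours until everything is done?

Critical path before the change: Q→W→Z = 9+4+7 = 20 giving 20 hours.
Z is on the critical path; changing it to 2 makes that path 15 hours.
The binding chain switches to Q→K→N→V = 9+1+3+7 = 20; finish 20 hours.

20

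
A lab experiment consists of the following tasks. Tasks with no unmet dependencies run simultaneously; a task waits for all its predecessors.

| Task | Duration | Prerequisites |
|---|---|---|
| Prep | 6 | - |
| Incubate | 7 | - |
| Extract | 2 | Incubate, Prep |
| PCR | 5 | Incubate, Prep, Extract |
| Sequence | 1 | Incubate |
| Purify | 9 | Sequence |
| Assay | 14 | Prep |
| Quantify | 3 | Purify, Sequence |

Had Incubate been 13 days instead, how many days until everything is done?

The binding path is Incubate→Sequence→Purify→Quantify = 7+1+9+3 = 20; finish at 20 days.
Incubate is on the critical path; changing it to 13 makes that path 26 days.
That remains the longest chain; total 26 days.

26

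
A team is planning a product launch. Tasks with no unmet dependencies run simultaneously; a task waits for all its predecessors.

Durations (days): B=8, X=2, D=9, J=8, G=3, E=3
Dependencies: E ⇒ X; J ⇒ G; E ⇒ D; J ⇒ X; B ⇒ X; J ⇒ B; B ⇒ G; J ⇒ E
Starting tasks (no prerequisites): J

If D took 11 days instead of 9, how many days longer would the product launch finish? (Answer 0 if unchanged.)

As given, the longest chain is J→E→D = 8+3+9 = 20, so the finish is 20 days.
Since D is critical, the +2 change carries straight to that chain (now 22 days).
That remains the longest chain; total 22 days.
Change in finish: 22 − 20 = +2 days.

2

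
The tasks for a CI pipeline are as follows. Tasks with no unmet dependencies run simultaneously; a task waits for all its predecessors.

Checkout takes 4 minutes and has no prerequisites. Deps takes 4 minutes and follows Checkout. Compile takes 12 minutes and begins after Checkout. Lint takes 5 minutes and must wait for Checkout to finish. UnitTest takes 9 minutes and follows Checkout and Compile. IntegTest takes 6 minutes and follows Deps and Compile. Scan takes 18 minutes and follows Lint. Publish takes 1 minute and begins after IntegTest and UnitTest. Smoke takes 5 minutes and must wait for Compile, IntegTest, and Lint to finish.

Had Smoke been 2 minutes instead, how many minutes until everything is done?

Critical path before the change: Checkout→Compile→IntegTest→Smoke = 4+12+6+5 = 27 giving 27 minutes.
Since Smoke is critical, the -3 change carries straight to that chain (now 24 minutes).
The binding chain switches to Checkout→Lint→Scan = 4+5+18 = 27; finish 27 minutes.

27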